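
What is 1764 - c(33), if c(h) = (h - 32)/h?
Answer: 58211/33 ≈ 1764.0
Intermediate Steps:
c(h) = (-32 + h)/h
1764 - c(33) = 1764 - (-32 + 33)/33 = 1764 - 1/33 = 58211/33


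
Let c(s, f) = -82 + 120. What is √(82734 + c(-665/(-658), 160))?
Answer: 2*√20693 ≈ 287.70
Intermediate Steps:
c(s, f) = 38
√(82734 + c(-665/(-658), 160)) = √(82734 + 38) = √82772 = 2*√20693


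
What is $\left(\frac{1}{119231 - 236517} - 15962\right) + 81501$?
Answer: $\frac{7686807153}{117286} \approx 65539.0$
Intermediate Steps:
$\left(\frac{1}{119231 - 236517} - 15962\right) + 81501 = \left(\frac{1}{-117286} - 15962\right) + 81501 = \left(- \frac{1}{117286} - 15962\right) + 81501 = - \frac{1872119133}{117286} + 81501 = \frac{7686807153}{117286}$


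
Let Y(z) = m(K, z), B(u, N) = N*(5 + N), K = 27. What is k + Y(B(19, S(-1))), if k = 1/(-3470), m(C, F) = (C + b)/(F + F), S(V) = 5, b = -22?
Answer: 69/1388 ≈ 0.049712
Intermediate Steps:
m(C, F) = (-22 + C)/(2*F) (m(C, F) = (C - 22)/(F + F) = (-22 + C)/((2*F)) = (-22 + C)*(1/(2*F)) = (-22 + C)/(2*F))
k = -1/3470 ≈ -0.00028818
Y(z) = 5/(2*z) (Y(z) = (-22 + 27)/(2*z) = (1/2)*5/z = 5/(2*z))
k + Y(B(19, S(-1))) = -1/3470 + 5/(2*((5*(5 + 5)))) = -1/3470 + 5/(2*((5*10))) = -1/3470 + (5/2)/50 = -1/3470 + (5/2)*(1/50) = -1/3470 + 1/20 = 69/1388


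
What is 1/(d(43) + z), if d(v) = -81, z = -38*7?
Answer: -1/347 ≈ -0.0028818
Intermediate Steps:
z = -266
1/(d(43) + z) = 1/(-81 - 266) = 1/(-347) = -1/347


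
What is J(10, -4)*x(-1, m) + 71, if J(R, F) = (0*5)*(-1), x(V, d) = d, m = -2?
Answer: 71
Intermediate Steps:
J(R, F) = 0 (J(R, F) = 0*(-1) = 0)
J(10, -4)*x(-1, m) + 71 = 0*(-2) + 71 = 0 + 71 = 71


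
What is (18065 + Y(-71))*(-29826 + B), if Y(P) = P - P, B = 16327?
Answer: -243859435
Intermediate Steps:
Y(P) = 0
(18065 + Y(-71))*(-29826 + B) = (18065 + 0)*(-29826 + 16327) = 18065*(-13499) = -243859435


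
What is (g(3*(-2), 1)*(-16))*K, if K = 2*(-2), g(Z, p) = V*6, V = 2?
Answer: 768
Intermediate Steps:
g(Z, p) = 12 (g(Z, p) = 2*6 = 12)
K = -4
(g(3*(-2), 1)*(-16))*K = (12*(-16))*(-4) = -192*(-4) = 768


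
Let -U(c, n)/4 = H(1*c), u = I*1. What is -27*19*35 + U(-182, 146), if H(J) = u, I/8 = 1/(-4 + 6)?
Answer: -17971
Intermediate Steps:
I = 4 (I = 8/(-4 + 6) = 8/2 = 8*(½) = 4)
u = 4 (u = 4*1 = 4)
H(J) = 4
U(c, n) = -16 (U(c, n) = -4*4 = -16)
-27*19*35 + U(-182, 146) = -27*19*35 - 16 = -513*35 - 16 = -17955 - 16 = -17971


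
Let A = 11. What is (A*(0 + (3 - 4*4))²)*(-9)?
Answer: -16731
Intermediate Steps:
(A*(0 + (3 - 4*4))²)*(-9) = (11*(0 + (3 - 4*4))²)*(-9) = (11*(0 + (3 - 16))²)*(-9) = (11*(0 - 13)²)*(-9) = (11*(-13)²)*(-9) = (11*169)*(-9) = 1859*(-9) = -16731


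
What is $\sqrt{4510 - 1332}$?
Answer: $\sqrt{3178} \approx 56.374$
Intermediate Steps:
$\sqrt{4510 - 1332} = \sqrt{3178}$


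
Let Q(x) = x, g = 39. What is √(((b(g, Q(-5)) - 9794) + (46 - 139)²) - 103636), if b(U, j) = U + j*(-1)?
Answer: I*√104737 ≈ 323.63*I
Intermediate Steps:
b(U, j) = U - j
√(((b(g, Q(-5)) - 9794) + (46 - 139)²) - 103636) = √((((39 - 1*(-5)) - 9794) + (46 - 139)²) - 103636) = √((((39 + 5) - 9794) + (-93)²) - 103636) = √(((44 - 9794) + 8649) - 103636) = √((-9750 + 8649) - 103636) = √(-1101 - 103636) = √(-104737) = I*√104737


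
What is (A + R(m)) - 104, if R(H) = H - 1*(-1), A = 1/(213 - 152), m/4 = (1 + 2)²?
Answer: -4086/61 ≈ -66.984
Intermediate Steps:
m = 36 (m = 4*(1 + 2)² = 4*3² = 4*9 = 36)
A = 1/61 ≈ 0.016393
R(H) = 1 + H (R(H) = H + 1 = 1 + H)
(A + R(m)) - 104 = (1/61 + (1 + 36)) - 104 = (1/61 + 37) - 104 = 2258/61 - 104 = -4086/61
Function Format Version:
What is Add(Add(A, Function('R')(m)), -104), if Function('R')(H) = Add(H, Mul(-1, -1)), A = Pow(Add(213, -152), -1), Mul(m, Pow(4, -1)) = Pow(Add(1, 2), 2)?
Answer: Rational(-4086, 61) ≈ -66.984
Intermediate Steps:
m = 36 (m = Mul(4, Pow(Add(1, 2), 2)) = Mul(4, Pow(3, 2)) = Mul(4, 9) = 36)
A = Rational(1, 61) (A = Pow(61, -1) = Rational(1, 61) ≈ 0.016393)
Function('R')(H) = Add(1, H) (Function('R')(H) = Add(H, 1) = Add(1, H))
Add(Add(A, Function('R')(m)), -104) = Add(Add(Rational(1, 61), Add(1, 36)), -104) = Add(Add(Rational(1, 61), 37), -104) = Add(Rational(2258, 61), -104) = Rational(-4086, 61)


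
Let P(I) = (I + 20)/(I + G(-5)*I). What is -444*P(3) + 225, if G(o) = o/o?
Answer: -1477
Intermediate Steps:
G(o) = 1
P(I) = (20 + I)/(2*I) (P(I) = (I + 20)/(I + 1*I) = (20 + I)/(I + I) = (20 + I)/((2*I)) = (20 + I)*(1/(2*I)) = (20 + I)/(2*I))
-444*P(3) + 225 = -222*(20 + 3)/3 + 225 = -222*23/3 + 225 = -444*23/6 + 225 = -1702 + 225 = -1477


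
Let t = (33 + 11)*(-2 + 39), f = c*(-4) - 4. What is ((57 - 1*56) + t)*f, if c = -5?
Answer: 26064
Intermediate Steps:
f = 16 (f = -5*(-4) - 4 = 20 - 4 = 16)
t = 1628 (t = 44*37 = 1628)
((57 - 1*56) + t)*f = ((57 - 1*56) + 1628)*16 = ((57 - 56) + 1628)*16 = (1 + 1628)*16 = 1629*16 = 26064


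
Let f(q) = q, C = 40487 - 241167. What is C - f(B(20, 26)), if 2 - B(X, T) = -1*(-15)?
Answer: -200667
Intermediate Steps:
B(X, T) = -13 (B(X, T) = 2 - (-1)*(-15) = 2 - 1*15 = 2 - 15 = -13)
C = -200680
C - f(B(20, 26)) = -200680 - 1*(-13) = -200680 + 13 = -200667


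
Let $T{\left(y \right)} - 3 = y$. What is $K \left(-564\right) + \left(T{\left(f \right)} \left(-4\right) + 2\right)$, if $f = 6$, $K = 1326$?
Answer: $-747898$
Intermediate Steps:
$T{\left(y \right)} = 3 + y$
$K \left(-564\right) + \left(T{\left(f \right)} \left(-4\right) + 2\right) = 1326 \left(-564\right) + \left(\left(3 + 6\right) \left(-4\right) + 2\right) = -747864 + \left(9 \left(-4\right) + 2\right) = -747864 + \left(-36 + 2\right) = -747864 - 34 = -747898$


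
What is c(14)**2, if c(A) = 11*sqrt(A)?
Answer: 1694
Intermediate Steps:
c(14)**2 = (11*sqrt(14))**2 = 1694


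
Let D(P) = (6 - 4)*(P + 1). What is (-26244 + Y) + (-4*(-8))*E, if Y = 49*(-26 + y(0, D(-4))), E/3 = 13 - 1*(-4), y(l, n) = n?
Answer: -26180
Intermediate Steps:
D(P) = 2 + 2*P (D(P) = 2*(1 + P) = 2 + 2*P)
E = 51 (E = 3*(13 - 1*(-4)) = 3*(13 + 4) = 3*17 = 51)
Y = -1568 (Y = 49*(-26 + (2 + 2*(-4))) = 49*(-26 + (2 - 8)) = 49*(-26 - 6) = 49*(-32) = -1568)
(-26244 + Y) + (-4*(-8))*E = (-26244 - 1568) - 4*(-8)*51 = -27812 + 32*51 = -27812 + 1632 = -26180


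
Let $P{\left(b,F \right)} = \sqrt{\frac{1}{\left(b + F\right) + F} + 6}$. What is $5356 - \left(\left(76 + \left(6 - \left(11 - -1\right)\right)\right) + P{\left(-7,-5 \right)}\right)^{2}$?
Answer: $\frac{7651}{17} - \frac{140 \sqrt{1717}}{17} \approx 108.82$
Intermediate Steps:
$P{\left(b,F \right)} = \sqrt{6 + \frac{1}{b + 2 F}}$ ($P{\left(b,F \right)} = \sqrt{\frac{1}{\left(F + b\right) + F} + 6} = \sqrt{\frac{1}{b + 2 F} + 6} = \sqrt{6 + \frac{1}{b + 2 F}}$)
$5356 - \left(\left(76 + \left(6 - \left(11 - -1\right)\right)\right) + P{\left(-7,-5 \right)}\right)^{2} = 5356 - \left(\left(76 + \left(6 - \left(11 - -1\right)\right)\right) + \sqrt{\frac{1 + 6 \left(-7\right) + 12 \left(-5\right)}{-7 + 2 \left(-5\right)}}\right)^{2} = 5356 - \left(\left(76 + \left(6 - \left(11 + 1\right)\right)\right) + \sqrt{\frac{1 - 42 - 60}{-7 - 10}}\right)^{2} = 5356 - \left(\left(76 + \left(6 - 12\right)\right) + \sqrt{\frac{1}{-17} \left(-101\right)}\right)^{2} = 5356 - \left(\left(76 + \left(6 - 12\right)\right) + \sqrt{\left(- \frac{1}{17}\right) \left(-101\right)}\right)^{2} = 5356 - \left(\left(76 - 6\right) + \sqrt{\frac{101}{17}}\right)^{2} = 5356 - \left(70 + \frac{\sqrt{1717}}{17}\right)^{2}$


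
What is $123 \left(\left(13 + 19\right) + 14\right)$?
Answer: $5658$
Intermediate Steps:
$123 \left(\left(13 + 19\right) + 14\right) = 123 \left(32 + 14\right) = 123 \cdot 46 = 5658$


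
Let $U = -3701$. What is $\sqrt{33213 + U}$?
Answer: $2 \sqrt{7378} \approx 171.79$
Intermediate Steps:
$\sqrt{33213 + U} = \sqrt{33213 - 3701} = \sqrt{29512} = 2 \sqrt{7378}$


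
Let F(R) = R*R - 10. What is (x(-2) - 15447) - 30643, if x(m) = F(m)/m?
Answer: -46087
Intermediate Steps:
F(R) = -10 + R² (F(R) = R² - 10 = -10 + R²)
x(m) = (-10 + m²)/m
(x(-2) - 15447) - 30643 = ((-2 - 10/(-2)) - 15447) - 30643 = ((-2 - 10*(-½)) - 15447) - 30643 = ((-2 + 5) - 15447) - 30643 = (3 - 15447) - 30643 = -15444 - 30643 = -46087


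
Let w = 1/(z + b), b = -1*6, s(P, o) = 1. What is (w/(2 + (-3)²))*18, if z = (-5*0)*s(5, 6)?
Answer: -3/11 ≈ -0.27273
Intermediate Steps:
z = 0 (z = -5*0*1 = 0*1 = 0)
b = -6
w = -⅙ (w = 1/(0 - 6) = 1/(-6) = -⅙ ≈ -0.16667)
(w/(2 + (-3)²))*18 = (-⅙/(2 + (-3)²))*18 = (-⅙/(2 + 9))*18 = (-⅙/11)*18 = ((1/11)*(-⅙))*18 = -1/66*18 = -3/11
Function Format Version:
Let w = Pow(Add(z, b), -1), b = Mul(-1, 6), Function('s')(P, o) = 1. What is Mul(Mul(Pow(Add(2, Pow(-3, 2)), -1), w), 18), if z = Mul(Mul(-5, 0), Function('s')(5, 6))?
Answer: Rational(-3, 11) ≈ -0.27273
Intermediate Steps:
z = 0 (z = Mul(Mul(-5, 0), 1) = Mul(0, 1) = 0)
b = -6
w = Rational(-1, 6) (w = Pow(Add(0, -6), -1) = Pow(-6, -1) = Rational(-1, 6) ≈ -0.16667)
Mul(Mul(Pow(Add(2, Pow(-3, 2)), -1), w), 18) = Mul(Mul(Pow(Add(2, Pow(-3, 2)), -1), Rational(-1, 6)), 18) = Mul(Mul(Pow(Add(2, 9), -1), Rational(-1, 6)), 18) = Mul(Mul(Pow(11, -1), Rational(-1, 6)), 18) = Mul(Mul(Rational(1, 11), Rational(-1, 6)), 18) = Mul(Rational(-1, 66), 18) = Rational(-3, 11)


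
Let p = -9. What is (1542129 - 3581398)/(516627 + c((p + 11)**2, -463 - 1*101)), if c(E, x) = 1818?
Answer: -2039269/518445 ≈ -3.9334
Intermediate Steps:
(1542129 - 3581398)/(516627 + c((p + 11)**2, -463 - 1*101)) = (1542129 - 3581398)/(516627 + 1818) = -2039269/518445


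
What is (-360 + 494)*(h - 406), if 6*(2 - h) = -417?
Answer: -44823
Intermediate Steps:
h = 143/2 (h = 2 - ⅙*(-417) = 2 + 139/2 = 143/2 ≈ 71.500)
(-360 + 494)*(h - 406) = (-360 + 494)*(143/2 - 406) = 134*(-669/2) = -44823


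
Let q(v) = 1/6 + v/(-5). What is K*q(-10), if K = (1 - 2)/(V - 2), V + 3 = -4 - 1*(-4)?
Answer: 13/30 ≈ 0.43333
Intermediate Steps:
V = -3 (V = -3 + (-4 - 1*(-4)) = -3 + (-4 + 4) = -3 + 0 = -3)
q(v) = ⅙ - v/5 (q(v) = 1*(⅙) + v*(-⅕) = ⅙ - v/5)
K = ⅕ (K = (1 - 2)/(-3 - 2) = -1/(-5) = -1*(-⅕) = ⅕ ≈ 0.20000)
K*q(-10) = (⅙ - ⅕*(-10))/5 = (⅙ + 2)/5 = (⅕)*(13/6) = 13/30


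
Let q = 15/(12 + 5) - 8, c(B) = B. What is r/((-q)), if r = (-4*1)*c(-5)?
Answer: 340/121 ≈ 2.8099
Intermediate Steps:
r = 20 (r = -4*1*(-5) = -4*(-5) = 20)
q = -121/17 (q = 15/17 - 8 = -121/17 ≈ -7.1176)
r/((-q)) = 20/((-1*(-121/17))) = 20/(121/17) = 20*(17/121) = 340/121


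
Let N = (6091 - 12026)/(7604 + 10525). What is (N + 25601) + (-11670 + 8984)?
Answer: 415420100/18129 ≈ 22915.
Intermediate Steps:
N = -5935/18129 ≈ -0.32738
(N + 25601) + (-11670 + 8984) = (-5935/18129 + 25601) + (-11670 + 8984) = 464114594/18129 - 2686 = 415420100/18129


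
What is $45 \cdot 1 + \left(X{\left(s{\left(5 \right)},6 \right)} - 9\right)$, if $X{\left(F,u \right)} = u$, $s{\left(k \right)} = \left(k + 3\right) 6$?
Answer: $42$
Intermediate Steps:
$s{\left(k \right)} = 18 + 6 k$ ($s{\left(k \right)} = \left(3 + k\right) 6 = 18 + 6 k$)
$45 \cdot 1 + \left(X{\left(s{\left(5 \right)},6 \right)} - 9\right) = 45 \cdot 1 + \left(6 - 9\right) = 45 - 3 = 42$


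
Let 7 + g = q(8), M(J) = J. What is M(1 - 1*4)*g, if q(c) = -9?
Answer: 48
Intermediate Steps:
g = -16 (g = -7 - 9 = -16)
M(1 - 1*4)*g = (1 - 1*4)*(-16) = (1 - 4)*(-16) = -3*(-16) = 48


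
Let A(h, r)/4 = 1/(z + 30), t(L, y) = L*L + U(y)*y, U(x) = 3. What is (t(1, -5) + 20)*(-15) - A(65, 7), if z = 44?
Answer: -3332/37 ≈ -90.054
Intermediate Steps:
t(L, y) = L² + 3*y (t(L, y) = L*L + 3*y = L² + 3*y)
A(h, r) = 2/37 (A(h, r) = 4/(44 + 30) = 4/74 = 4*(1/74) = 2/37)
(t(1, -5) + 20)*(-15) - A(65, 7) = ((1² + 3*(-5)) + 20)*(-15) - 1*2/37 = ((1 - 15) + 20)*(-15) - 2/37 = (-14 + 20)*(-15) - 2/37 = 6*(-15) - 2/37 = -90 - 2/37 = -3332/37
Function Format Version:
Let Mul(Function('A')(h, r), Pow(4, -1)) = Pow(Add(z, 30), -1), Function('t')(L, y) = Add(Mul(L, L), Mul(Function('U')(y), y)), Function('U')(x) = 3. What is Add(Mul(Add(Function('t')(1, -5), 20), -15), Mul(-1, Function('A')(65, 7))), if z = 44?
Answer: Rational(-3332, 37) ≈ -90.054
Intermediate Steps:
Function('t')(L, y) = Add(Pow(L, 2), Mul(3, y)) (Function('t')(L, y) = Add(Mul(L, L), Mul(3, y)) = Add(Pow(L, 2), Mul(3, y)))
Function('A')(h, r) = Rational(2, 37) (Function('A')(h, r) = Mul(4, Pow(Add(44, 30), -1)) = Mul(4, Pow(74, -1)) = Mul(4, Rational(1, 74)) = Rational(2, 37))
Add(Mul(Add(Function('t')(1, -5), 20), -15), Mul(-1, Function('A')(65, 7))) = Add(Mul(Add(Add(Pow(1, 2), Mul(3, -5)), 20), -15), Mul(-1, Rational(2, 37))) = Add(Mul(Add(Add(1, -15), 20), -15), Rational(-2, 37)) = Add(Mul(Add(-14, 20), -15), Rational(-2, 37)) = Add(Mul(6, -15), Rational(-2, 37)) = Add(-90, Rational(-2, 37)) = Rational(-3332, 37)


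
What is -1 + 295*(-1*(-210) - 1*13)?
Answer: 58114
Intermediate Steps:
-1 + 295*(-1*(-210) - 1*13) = -1 + 295*(210 - 13) = -1 + 295*197 = -1 + 58115 = 58114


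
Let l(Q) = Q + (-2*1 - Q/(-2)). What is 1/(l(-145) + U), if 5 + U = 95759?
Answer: 2/191069 ≈ 1.0467e-5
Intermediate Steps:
U = 95754 (U = -5 + 95759 = 95754)
l(Q) = -2 + 3*Q/2 (l(Q) = Q + (-2 - Q*(-1)/2) = Q + (-2 - (-1)*Q/2) = Q + (-2 + Q/2) = -2 + 3*Q/2)
1/(l(-145) + U) = 1/((-2 + (3/2)*(-145)) + 95754) = 1/((-2 - 435/2) + 95754) = 1/(-439/2 + 95754) = 1/(191069/2) = 2/191069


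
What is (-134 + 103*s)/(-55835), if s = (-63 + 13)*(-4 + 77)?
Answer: 376084/55835 ≈ 6.7356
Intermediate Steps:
s = -3650 (s = -50*73 = -3650)
(-134 + 103*s)/(-55835) = (-134 + 103*(-3650))/(-55835) = (-134 - 375950)*(-1/55835) = -376084*(-1/55835) = 376084/55835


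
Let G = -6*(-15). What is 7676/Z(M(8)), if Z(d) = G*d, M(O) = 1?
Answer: 3838/45 ≈ 85.289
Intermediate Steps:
G = 90
Z(d) = 90*d
7676/Z(M(8)) = 7676/((90*1)) = 7676/90 = 7676*(1/90) = 3838/45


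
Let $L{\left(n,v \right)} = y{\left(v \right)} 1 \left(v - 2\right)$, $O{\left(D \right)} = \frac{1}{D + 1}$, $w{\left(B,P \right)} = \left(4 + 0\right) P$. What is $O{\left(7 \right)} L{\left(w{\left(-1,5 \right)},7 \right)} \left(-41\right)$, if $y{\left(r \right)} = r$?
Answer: $- \frac{1435}{8} \approx -179.38$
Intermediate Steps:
$w{\left(B,P \right)} = 4 P$
$O{\left(D \right)} = \frac{1}{1 + D}$
$L{\left(n,v \right)} = v \left(-2 + v\right)$ ($L{\left(n,v \right)} = v 1 \left(v - 2\right) = v \left(v - 2\right) = v \left(-2 + v\right)$)
$O{\left(7 \right)} L{\left(w{\left(-1,5 \right)},7 \right)} \left(-41\right) = \frac{7 \left(-2 + 7\right)}{1 + 7} \left(-41\right) = \frac{7 \cdot 5}{8} \left(-41\right) = \frac{1}{8} \cdot 35 \left(-41\right) = \frac{35}{8} \left(-41\right) = - \frac{1435}{8}$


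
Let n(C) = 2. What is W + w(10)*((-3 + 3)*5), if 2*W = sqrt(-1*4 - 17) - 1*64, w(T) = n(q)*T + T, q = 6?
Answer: -32 + I*sqrt(21)/2 ≈ -32.0 + 2.2913*I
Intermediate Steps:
w(T) = 3*T (w(T) = 2*T + T = 3*T)
W = -32 + I*sqrt(21)/2 (W = (sqrt(-1*4 - 17) - 1*64)/2 = (sqrt(-4 - 17) - 64)/2 = (sqrt(-21) - 64)/2 = (I*sqrt(21) - 64)/2 = (-64 + I*sqrt(21))/2 = -32 + I*sqrt(21)/2 ≈ -32.0 + 2.2913*I)
W + w(10)*((-3 + 3)*5) = (-32 + I*sqrt(21)/2) + (3*10)*((-3 + 3)*5) = (-32 + I*sqrt(21)/2) + 30*(0*5) = (-32 + I*sqrt(21)/2) + 30*0 = (-32 + I*sqrt(21)/2) + 0 = -32 + I*sqrt(21)/2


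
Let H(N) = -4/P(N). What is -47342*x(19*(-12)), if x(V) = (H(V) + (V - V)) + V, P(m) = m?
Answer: 615209290/57 ≈ 1.0793e+7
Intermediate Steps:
H(N) = -4/N
x(V) = V - 4/V (x(V) = (-4/V + (V - V)) + V = (-4/V + 0) + V = -4/V + V = V - 4/V)
-47342*x(19*(-12)) = -47342/(1/(19*(-12) - 4/(19*(-12)))) = -47342/(1/(-228 - 4/(-228))) = -47342/(1/(-228 - 4*(-1/228))) = -47342/(1/(-228 + 1/57)) = -47342/(1/(-12995/57)) = -47342/(-57/12995) = -47342*(-12995/57) = 615209290/57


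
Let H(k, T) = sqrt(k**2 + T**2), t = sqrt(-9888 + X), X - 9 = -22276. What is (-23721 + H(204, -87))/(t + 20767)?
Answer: -492614007/431300444 + 62301*sqrt(5465)/431300444 - 15*I*sqrt(7029083)/431300444 + 23721*I*sqrt(32155)/431300444 ≈ -1.1315 + 0.0097701*I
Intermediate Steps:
X = -22267 (X = 9 - 22276 = -22267)
t = I*sqrt(32155) (t = sqrt(-9888 - 22267) = sqrt(-32155) = I*sqrt(32155) ≈ 179.32*I)
H(k, T) = sqrt(T**2 + k**2)
(-23721 + H(204, -87))/(t + 20767) = (-23721 + sqrt((-87)**2 + 204**2))/(I*sqrt(32155) + 20767) = (-23721 + sqrt(7569 + 41616))/(20767 + I*sqrt(32155)) = (-23721 + sqrt(49185))/(20767 + I*sqrt(32155)) = (-23721 + 3*sqrt(5465))/(20767 + I*sqrt(32155))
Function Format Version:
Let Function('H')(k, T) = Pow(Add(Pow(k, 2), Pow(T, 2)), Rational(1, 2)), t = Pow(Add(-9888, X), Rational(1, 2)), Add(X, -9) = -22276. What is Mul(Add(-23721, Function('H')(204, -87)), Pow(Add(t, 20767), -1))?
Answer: Add(Rational(-492614007, 431300444), Mul(Rational(62301, 431300444), Pow(5465, Rational(1, 2))), Mul(Rational(-15, 431300444), I, Pow(7029083, Rational(1, 2))), Mul(Rational(23721, 431300444), I, Pow(32155, Rational(1, 2)))) ≈ Add(-1.1315, Mul(0.0097701, I))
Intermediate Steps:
X = -22267 (X = Add(9, -22276) = -22267)
t = Mul(I, Pow(32155, Rational(1, 2))) (t = Pow(Add(-9888, -22267), Rational(1, 2)) = Pow(-32155, Rational(1, 2)) = Mul(I, Pow(32155, Rational(1, 2))) ≈ Mul(179.32, I))
Function('H')(k, T) = Pow(Add(Pow(T, 2), Pow(k, 2)), Rational(1, 2))
Mul(Add(-23721, Function('H')(204, -87)), Pow(Add(t, 20767), -1)) = Mul(Add(-23721, Pow(Add(Pow(-87, 2), Pow(204, 2)), Rational(1, 2))), Pow(Add(Mul(I, Pow(32155, Rational(1, 2))), 20767), -1)) = Mul(Add(-23721, Pow(Add(7569, 41616), Rational(1, 2))), Pow(Add(20767, Mul(I, Pow(32155, Rational(1, 2)))), -1)) = Mul(Add(-23721, Pow(49185, Rational(1, 2))), Pow(Add(20767, Mul(I, Pow(32155, Rational(1, 2)))), -1)) = Mul(Add(-23721, Mul(3, Pow(5465, Rational(1, 2)))), Pow(Add(20767, Mul(I, Pow(32155, Rational(1, 2)))), -1)) = Mul(Pow(Add(20767, Mul(I, Pow(32155, Rational(1, 2)))), -1), Add(-23721, Mul(3, Pow(5465, Rational(1, 2)))))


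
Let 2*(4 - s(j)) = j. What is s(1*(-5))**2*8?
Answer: 338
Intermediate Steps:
s(j) = 4 - j/2
s(1*(-5))**2*8 = (4 - (-5)/2)**2*8 = (4 - 1/2*(-5))**2*8 = (4 + 5/2)**2*8 = (13/2)**2*8 = (169/4)*8 = 338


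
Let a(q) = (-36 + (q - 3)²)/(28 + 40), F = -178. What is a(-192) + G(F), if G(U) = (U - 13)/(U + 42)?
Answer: 76169/136 ≈ 560.07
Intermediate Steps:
G(U) = (-13 + U)/(42 + U)
a(q) = -9/17 + (-3 + q)²/68 (a(q) = (-36 + (-3 + q)²)/68 = (-36 + (-3 + q)²)*(1/68) = -9/17 + (-3 + q)²/68)
a(-192) + G(F) = (-9/17 + (-3 - 192)²/68) + (-13 - 178)/(42 - 178) = (-9/17 + (1/68)*(-195)²) - 191/(-136) = (-9/17 + (1/68)*38025) - 1/136*(-191) = (-9/17 + 38025/68) + 191/136 = 37989/68 + 191/136 = 76169/136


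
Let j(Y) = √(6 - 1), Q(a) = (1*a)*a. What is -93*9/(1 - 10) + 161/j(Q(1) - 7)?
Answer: 93 + 161*√5/5 ≈ 165.00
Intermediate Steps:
Q(a) = a² (Q(a) = a*a = a²)
j(Y) = √5
-93*9/(1 - 10) + 161/j(Q(1) - 7) = -93*9/(1 - 10) + 161/(√5) = -93/((⅑)*(-9)) + 161*(√5/5) = -93/(-1) + 161*√5/5 = -93*(-1) + 161*√5/5 = 93 + 161*√5/5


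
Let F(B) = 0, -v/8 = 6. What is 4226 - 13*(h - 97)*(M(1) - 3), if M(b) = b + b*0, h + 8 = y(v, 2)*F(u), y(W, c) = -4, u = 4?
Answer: 1496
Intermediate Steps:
v = -48 (v = -8*6 = -48)
h = -8 (h = -8 - 4*0 = -8 + 0 = -8)
M(b) = b (M(b) = b + 0 = b)
4226 - 13*(h - 97)*(M(1) - 3) = 4226 - 13*(-8 - 97)*(1 - 3) = 4226 - 13*(-105*(-2)) = 4226 - 13*210 = 4226 - 1*2730 = 4226 - 2730 = 1496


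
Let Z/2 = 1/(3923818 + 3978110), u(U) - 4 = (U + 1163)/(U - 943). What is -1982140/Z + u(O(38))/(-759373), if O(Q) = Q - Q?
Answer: -5607951415990096090049/716088739 ≈ -7.8314e+12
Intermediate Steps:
O(Q) = 0
u(U) = 4 + (1163 + U)/(-943 + U) (u(U) = 4 + (U + 1163)/(U - 943) = 4 + (1163 + U)/(-943 + U))
Z = 1/3950964 (Z = 2/(3923818 + 3978110) = 2/7901928 = 2*(1/7901928) = 1/3950964 ≈ 2.5310e-7)
-1982140/Z + u(O(38))/(-759373) = -1982140/1/3950964 + ((-2609 + 5*0)/(-943 + 0))/(-759373) = -1982140*3950964 + ((-2609 + 0)/(-943))*(-1/759373) = -7831363782960 - 1/943*(-2609)*(-1/759373) = -7831363782960 + (2609/943)*(-1/759373) = -7831363782960 - 2609/716088739 = -5607951415990096090049/716088739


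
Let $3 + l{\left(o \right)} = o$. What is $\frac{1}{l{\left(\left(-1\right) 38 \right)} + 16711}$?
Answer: $\frac{1}{16670} \approx 5.9988 \cdot 10^{-5}$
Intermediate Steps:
$l{\left(o \right)} = -3 + o$
$\frac{1}{l{\left(\left(-1\right) 38 \right)} + 16711} = \frac{1}{\left(-3 - 38\right) + 16711} = \frac{1}{-41 + 16711} = \frac{1}{16670}$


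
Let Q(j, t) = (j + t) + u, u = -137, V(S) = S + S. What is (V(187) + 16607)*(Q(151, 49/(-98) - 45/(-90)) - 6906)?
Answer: -117033052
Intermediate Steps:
V(S) = 2*S
Q(j, t) = -137 + j + t (Q(j, t) = (j + t) - 137 = -137 + j + t)
(V(187) + 16607)*(Q(151, 49/(-98) - 45/(-90)) - 6906) = (2*187 + 16607)*((-137 + 151 + (49/(-98) - 45/(-90))) - 6906) = (374 + 16607)*((-137 + 151 + (49*(-1/98) - 45*(-1/90))) - 6906) = 16981*((-137 + 151 + (-½ + ½)) - 6906) = 16981*((-137 + 151 + 0) - 6906) = 16981*(14 - 6906) = 16981*(-6892) = -117033052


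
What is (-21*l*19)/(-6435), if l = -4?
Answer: -532/2145 ≈ -0.24802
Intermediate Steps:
(-21*l*19)/(-6435) = (-21*(-4)*19)/(-6435) = (84*19)*(-1/6435) = 1596*(-1/6435) = -532/2145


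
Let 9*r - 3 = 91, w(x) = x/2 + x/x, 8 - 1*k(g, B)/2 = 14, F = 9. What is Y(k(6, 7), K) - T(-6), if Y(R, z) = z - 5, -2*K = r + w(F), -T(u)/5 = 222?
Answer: 39493/36 ≈ 1097.0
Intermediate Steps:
T(u) = -1110 (T(u) = -5*222 = -1110)
k(g, B) = -12 (k(g, B) = 16 - 2*14 = 16 - 28 = -12)
w(x) = 1 + x/2 (w(x) = x*(½) + 1 = x/2 + 1 = 1 + x/2)
r = 94/9 (r = ⅓ + (⅑)*91 = ⅓ + 91/9 = 94/9 ≈ 10.444)
K = -287/36 (K = -(94/9 + (1 + (½)*9))/2 = -(94/9 + (1 + 9/2))/2 = -(94/9 + 11/2)/2 = -½*287/18 = -287/36 ≈ -7.9722)
Y(R, z) = -5 + z
Y(k(6, 7), K) - T(-6) = (-5 - 287/36) - 1*(-1110) = -467/36 + 1110 = 39493/36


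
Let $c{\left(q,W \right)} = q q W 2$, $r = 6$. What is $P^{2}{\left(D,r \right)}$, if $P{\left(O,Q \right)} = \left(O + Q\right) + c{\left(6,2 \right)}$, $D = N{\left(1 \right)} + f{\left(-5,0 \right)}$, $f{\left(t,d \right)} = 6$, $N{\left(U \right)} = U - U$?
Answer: $24336$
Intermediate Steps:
$N{\left(U \right)} = 0$
$D = 6$ ($D = 0 + 6 = 6$)
$c{\left(q,W \right)} = 2 W q^{2}$ ($c{\left(q,W \right)} = q^{2} W 2 = W q^{2} \cdot 2 = 2 W q^{2}$)
$P{\left(O,Q \right)} = 144 + O + Q$ ($P{\left(O,Q \right)} = \left(O + Q\right) + 2 \cdot 2 \cdot 6^{2} = \left(O + Q\right) + 2 \cdot 2 \cdot 36 = \left(O + Q\right) + 144 = 144 + O + Q$)
$P^{2}{\left(D,r \right)} = \left(144 + 6 + 6\right)^{2} = 156^{2} = 24336$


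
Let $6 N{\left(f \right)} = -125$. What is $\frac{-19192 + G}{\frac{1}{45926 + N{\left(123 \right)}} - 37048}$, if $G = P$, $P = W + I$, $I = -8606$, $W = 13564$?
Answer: $\frac{1960242427}{5102083841} \approx 0.3842$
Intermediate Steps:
$N{\left(f \right)} = - \frac{125}{6}$ ($N{\left(f \right)} = \frac{1}{6} \left(-125\right) = - \frac{125}{6}$)
$P = 4958$ ($P = 13564 - 8606 = 4958$)
$G = 4958$
$\frac{-19192 + G}{\frac{1}{45926 + N{\left(123 \right)}} - 37048} = \frac{-19192 + 4958}{\frac{1}{45926 - \frac{125}{6}} - 37048} = - \frac{14234}{\frac{1}{\frac{275431}{6}} - 37048} = - \frac{14234}{\frac{6}{275431} - 37048} = - \frac{14234}{- \frac{10204167682}{275431}} = \left(-14234\right) \left(- \frac{275431}{10204167682}\right) = \frac{1960242427}{5102083841}$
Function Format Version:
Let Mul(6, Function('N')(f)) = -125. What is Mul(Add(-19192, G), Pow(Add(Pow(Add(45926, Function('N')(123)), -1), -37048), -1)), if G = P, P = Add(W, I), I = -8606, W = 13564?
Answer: Rational(1960242427, 5102083841) ≈ 0.38420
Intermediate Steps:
Function('N')(f) = Rational(-125, 6) (Function('N')(f) = Mul(Rational(1, 6), -125) = Rational(-125, 6))
P = 4958 (P = Add(13564, -8606) = 4958)
G = 4958
Mul(Add(-19192, G), Pow(Add(Pow(Add(45926, Function('N')(123)), -1), -37048), -1)) = Mul(Add(-19192, 4958), Pow(Add(Pow(Add(45926, Rational(-125, 6)), -1), -37048), -1)) = Mul(-14234, Pow(Add(Pow(Rational(275431, 6), -1), -37048), -1)) = Mul(-14234, Pow(Add(Rational(6, 275431), -37048), -1)) = Mul(-14234, Pow(Rational(-10204167682, 275431), -1)) = Mul(-14234, Rational(-275431, 10204167682)) = Rational(1960242427, 5102083841)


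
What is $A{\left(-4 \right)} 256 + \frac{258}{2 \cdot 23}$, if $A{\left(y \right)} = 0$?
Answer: $\frac{129}{23} \approx 5.6087$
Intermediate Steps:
$A{\left(-4 \right)} 256 + \frac{258}{2 \cdot 23} = 0 \cdot 256 + \frac{258}{2 \cdot 23} = 0 + \frac{258}{46} = 0 + 258 \cdot \frac{1}{46} = 0 + \frac{129}{23} = \frac{129}{23}$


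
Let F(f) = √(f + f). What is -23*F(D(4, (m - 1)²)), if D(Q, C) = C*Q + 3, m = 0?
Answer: -23*√14 ≈ -86.058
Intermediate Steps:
D(Q, C) = 3 + C*Q
F(f) = √2*√f (F(f) = √(2*f) = √2*√f)
-23*F(D(4, (m - 1)²)) = -23*√2*√(3 + (0 - 1)²*4) = -23*√2*√(3 + (-1)²*4) = -23*√2*√(3 + 1*4) = -23*√2*√(3 + 4) = -23*√2*√7 = -23*√14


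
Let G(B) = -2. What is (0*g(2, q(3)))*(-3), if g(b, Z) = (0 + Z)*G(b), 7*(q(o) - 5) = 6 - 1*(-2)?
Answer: 0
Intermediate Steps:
q(o) = 43/7 (q(o) = 5 + (6 - 1*(-2))/7 = 5 + (6 + 2)/7 = 5 + (⅐)*8 = 5 + 8/7 = 43/7)
g(b, Z) = -2*Z (g(b, Z) = (0 + Z)*(-2) = Z*(-2) = -2*Z)
(0*g(2, q(3)))*(-3) = (0*(-2*43/7))*(-3) = (0*(-86/7))*(-3) = 0*(-3) = 0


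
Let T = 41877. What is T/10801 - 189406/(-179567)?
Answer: 9565501465/1939503167 ≈ 4.9319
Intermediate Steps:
T/10801 - 189406/(-179567) = 41877/10801 - 189406/(-179567) = 41877*(1/10801) - 189406*(-1/179567) = 41877/10801 + 189406/179567 = 9565501465/1939503167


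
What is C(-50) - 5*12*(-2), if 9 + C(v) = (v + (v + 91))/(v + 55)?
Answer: 546/5 ≈ 109.20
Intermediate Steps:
C(v) = -9 + (91 + 2*v)/(55 + v) (C(v) = -9 + (v + (v + 91))/(v + 55) = -9 + (v + (91 + v))/(55 + v) = -9 + (91 + 2*v)/(55 + v))
C(-50) - 5*12*(-2) = (-404 - 7*(-50))/(55 - 50) - 5*12*(-2) = (-404 + 350)/5 - 60*(-2) = (1/5)*(-54) - 1*(-120) = -54/5 + 120 = 546/5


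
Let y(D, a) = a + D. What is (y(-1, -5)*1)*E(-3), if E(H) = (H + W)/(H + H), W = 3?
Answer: 0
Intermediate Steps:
y(D, a) = D + a
E(H) = (3 + H)/(2*H) (E(H) = (H + 3)/(H + H) = (3 + H)/((2*H)) = (3 + H)*(1/(2*H)) = (3 + H)/(2*H))
(y(-1, -5)*1)*E(-3) = ((-1 - 5)*1)*((½)*(3 - 3)/(-3)) = (-6*1)*((½)*(-⅓)*0) = -6*0 = 0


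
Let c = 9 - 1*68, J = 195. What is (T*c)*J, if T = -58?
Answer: 667290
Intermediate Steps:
c = -59 (c = 9 - 68 = -59)
(T*c)*J = -58*(-59)*195 = 3422*195 = 667290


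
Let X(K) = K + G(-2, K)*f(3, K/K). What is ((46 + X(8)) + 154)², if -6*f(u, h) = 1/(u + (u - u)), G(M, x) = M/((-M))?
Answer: 14025025/324 ≈ 43287.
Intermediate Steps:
G(M, x) = -1 (G(M, x) = M*(-1/M) = -1)
f(u, h) = -1/(6*u) (f(u, h) = -1/(6*(u + (u - u))) = -1/(6*(u + 0)) = -1/(6*u))
X(K) = 1/18 + K (X(K) = K - (-1)/(6*3) = K - 1*(-1/18) = K + 1/18 = 1/18 + K)
((46 + X(8)) + 154)² = ((46 + (1/18 + 8)) + 154)² = ((46 + 145/18) + 154)² = (973/18 + 154)² = (3745/18)² = 14025025/324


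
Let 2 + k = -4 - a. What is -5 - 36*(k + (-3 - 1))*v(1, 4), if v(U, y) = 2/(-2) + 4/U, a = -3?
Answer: 751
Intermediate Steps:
v(U, y) = -1 + 4/U (v(U, y) = 2*(-½) + 4/U = -1 + 4/U)
k = -3 (k = -2 + (-4 - 1*(-3)) = -2 + (-4 + 3) = -2 - 1 = -3)
-5 - 36*(k + (-3 - 1))*v(1, 4) = -5 - 36*(-3 + (-3 - 1))*(4 - 1*1)/1 = -5 - 36*(-3 - 4)*1*(4 - 1) = -5 - (-252)*1*3 = -5 - (-252)*3 = -5 - 36*(-21) = -5 + 756 = 751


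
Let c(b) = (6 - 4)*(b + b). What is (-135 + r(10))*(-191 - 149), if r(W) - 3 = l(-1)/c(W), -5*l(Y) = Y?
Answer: 448783/10 ≈ 44878.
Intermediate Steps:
l(Y) = -Y/5
c(b) = 4*b (c(b) = 2*(2*b) = 4*b)
r(W) = 3 + 1/(20*W) (r(W) = 3 + (-⅕*(-1))/((4*W)) = 3 + (1/(4*W))/5 = 3 + 1/(20*W))
(-135 + r(10))*(-191 - 149) = (-135 + (3 + (1/20)/10))*(-191 - 149) = (-135 + (3 + (1/20)*(⅒)))*(-340) = (-135 + (3 + 1/200))*(-340) = (-135 + 601/200)*(-340) = -26399/200*(-340) = 448783/10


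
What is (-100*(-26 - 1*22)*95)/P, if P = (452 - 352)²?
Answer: 228/5 ≈ 45.600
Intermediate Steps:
P = 10000 (P = 100² = 10000)
(-100*(-26 - 1*22)*95)/P = (-100*(-26 - 1*22)*95)/10000 = (-100*(-26 - 22)*95)*(1/10000) = (-100*(-48)*95)*(1/10000) = (4800*95)*(1/10000) = 456000*(1/10000) = 228/5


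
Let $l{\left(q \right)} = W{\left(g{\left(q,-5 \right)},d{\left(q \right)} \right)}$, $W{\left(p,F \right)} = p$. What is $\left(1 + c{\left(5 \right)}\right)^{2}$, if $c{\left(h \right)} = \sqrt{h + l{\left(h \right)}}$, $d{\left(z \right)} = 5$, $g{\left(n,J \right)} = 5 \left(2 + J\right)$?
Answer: $\left(1 + i \sqrt{10}\right)^{2} \approx -9.0 + 6.3246 i$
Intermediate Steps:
$g{\left(n,J \right)} = 10 + 5 J$
$l{\left(q \right)} = -15$ ($l{\left(q \right)} = 10 + 5 \left(-5\right) = 10 - 25 = -15$)
$c{\left(h \right)} = \sqrt{-15 + h}$ ($c{\left(h \right)} = \sqrt{h - 15} = \sqrt{-15 + h}$)
$\left(1 + c{\left(5 \right)}\right)^{2} = \left(1 + \sqrt{-15 + 5}\right)^{2} = \left(1 + \sqrt{-10}\right)^{2} = \left(1 + i \sqrt{10}\right)^{2}$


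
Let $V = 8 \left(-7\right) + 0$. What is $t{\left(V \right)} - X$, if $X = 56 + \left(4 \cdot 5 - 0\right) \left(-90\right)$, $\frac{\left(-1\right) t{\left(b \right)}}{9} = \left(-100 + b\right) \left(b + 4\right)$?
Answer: $-71264$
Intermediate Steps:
$V = -56$ ($V = -56 + 0 = -56$)
$t{\left(b \right)} = - 9 \left(-100 + b\right) \left(4 + b\right)$ ($t{\left(b \right)} = - 9 \left(-100 + b\right) \left(b + 4\right) = - 9 \left(-100 + b\right) \left(4 + b\right)$)
$X = -1744$ ($X = 56 + \left(20 + 0\right) \left(-90\right) = 56 + 20 \left(-90\right) = 56 - 1800 = -1744$)
$t{\left(V \right)} - X = \left(3600 - 9 \left(-56\right)^{2} + 864 \left(-56\right)\right) - -1744 = \left(3600 - 28224 - 48384\right) + 1744 = -73008 + 1744 = -71264$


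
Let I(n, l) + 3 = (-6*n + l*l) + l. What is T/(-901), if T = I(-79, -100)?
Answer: -10371/901 ≈ -11.511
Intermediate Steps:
I(n, l) = -3 + l + l**2 - 6*n (I(n, l) = -3 + ((-6*n + l*l) + l) = -3 + ((-6*n + l**2) + l) = -3 + ((l**2 - 6*n) + l) = -3 + (l + l**2 - 6*n) = -3 + l + l**2 - 6*n)
T = 10371 (T = -3 - 100 + (-100)**2 - 6*(-79) = -3 - 100 + 10000 + 474 = 10371)
T/(-901) = 10371/(-901) = 10371*(-1/901) = -10371/901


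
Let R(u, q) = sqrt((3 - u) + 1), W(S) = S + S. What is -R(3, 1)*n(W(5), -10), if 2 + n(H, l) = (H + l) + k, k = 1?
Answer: 1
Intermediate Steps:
W(S) = 2*S
R(u, q) = sqrt(4 - u)
n(H, l) = -1 + H + l (n(H, l) = -2 + ((H + l) + 1) = -2 + (1 + H + l) = -1 + H + l)
-R(3, 1)*n(W(5), -10) = -sqrt(4 - 1*3)*(-1 + 2*5 - 10) = -sqrt(4 - 3)*(-1 + 10 - 10) = -sqrt(1)*(-1) = -(-1) = -1*(-1) = 1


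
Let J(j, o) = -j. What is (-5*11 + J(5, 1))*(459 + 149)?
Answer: -36480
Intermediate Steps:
(-5*11 + J(5, 1))*(459 + 149) = (-5*11 - 1*5)*(459 + 149) = (-55 - 5)*608 = -60*608 = -36480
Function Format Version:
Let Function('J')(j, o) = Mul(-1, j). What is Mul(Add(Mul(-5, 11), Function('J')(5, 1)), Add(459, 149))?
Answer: -36480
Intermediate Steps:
Mul(Add(Mul(-5, 11), Function('J')(5, 1)), Add(459, 149)) = Mul(Add(Mul(-5, 11), Mul(-1, 5)), Add(459, 149)) = Mul(Add(-55, -5), 608) = Mul(-60, 608) = -36480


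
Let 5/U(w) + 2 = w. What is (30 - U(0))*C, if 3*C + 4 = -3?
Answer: -455/6 ≈ -75.833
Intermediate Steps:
C = -7/3 (C = -4/3 + (⅓)*(-3) = -4/3 - 1 = -7/3 ≈ -2.3333)
U(w) = 5/(-2 + w)
(30 - U(0))*C = (30 - 5/(-2 + 0))*(-7/3) = (30 - 5/(-2))*(-7/3) = (30 - 5*(-1)/2)*(-7/3) = (30 - 1*(-5/2))*(-7/3) = (30 + 5/2)*(-7/3) = (65/2)*(-7/3) = -455/6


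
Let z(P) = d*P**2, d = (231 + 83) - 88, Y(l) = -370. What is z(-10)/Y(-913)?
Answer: -2260/37 ≈ -61.081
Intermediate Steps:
d = 226 (d = 314 - 88 = 226)
z(P) = 226*P**2
z(-10)/Y(-913) = (226*(-10)**2)/(-370) = (226*100)*(-1/370) = 22600*(-1/370) = -2260/37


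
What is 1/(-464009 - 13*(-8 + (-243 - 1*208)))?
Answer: -1/458042 ≈ -2.1832e-6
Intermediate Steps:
1/(-464009 - 13*(-8 + (-243 - 1*208))) = 1/(-464009 - 13*(-8 + (-243 - 208))) = 1/(-464009 - 13*(-8 - 451)) = 1/(-464009 - 13*(-459)) = 1/(-464009 + 5967) = 1/(-458042) = -1/458042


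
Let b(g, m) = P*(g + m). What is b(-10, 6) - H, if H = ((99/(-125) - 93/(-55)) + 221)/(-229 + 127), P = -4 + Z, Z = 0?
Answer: 2549111/140250 ≈ 18.175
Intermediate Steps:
P = -4 (P = -4 + 0 = -4)
b(g, m) = -4*g - 4*m (b(g, m) = -4*(g + m) = -4*g - 4*m)
H = -305111/140250 (H = ((99*(-1/125) - 93*(-1/55)) + 221)/(-102) = ((-99/125 + 93/55) + 221)*(-1/102) = (1236/1375 + 221)*(-1/102) = (305111/1375)*(-1/102) = -305111/140250 ≈ -2.1755)
b(-10, 6) - H = (-4*(-10) - 4*6) - 1*(-305111/140250) = (40 - 24) + 305111/140250 = 16 + 305111/140250 = 2549111/140250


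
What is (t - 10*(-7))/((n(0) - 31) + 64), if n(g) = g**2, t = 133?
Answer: 203/33 ≈ 6.1515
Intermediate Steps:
(t - 10*(-7))/((n(0) - 31) + 64) = (133 - 10*(-7))/((0**2 - 31) + 64) = (133 + 70)/((0 - 31) + 64) = 203/(-31 + 64) = 203/33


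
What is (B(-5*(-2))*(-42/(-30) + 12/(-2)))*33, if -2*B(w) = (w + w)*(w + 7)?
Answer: 25806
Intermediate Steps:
B(w) = -w*(7 + w) (B(w) = -(w + w)*(w + 7)/2 = -2*w*(7 + w)/2 = -w*(7 + w))
(B(-5*(-2))*(-42/(-30) + 12/(-2)))*33 = ((-(-5*(-2))*(7 - 5*(-2)))*(-42/(-30) + 12/(-2)))*33 = ((-1*10*(7 + 10))*(-42*(-1/30) + 12*(-½)))*33 = ((-1*10*17)*(7/5 - 6))*33 = -170*(-23/5)*33 = 782*33 = 25806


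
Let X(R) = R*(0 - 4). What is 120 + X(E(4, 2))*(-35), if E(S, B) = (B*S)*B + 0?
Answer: 2360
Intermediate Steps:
E(S, B) = S*B² (E(S, B) = S*B² + 0 = S*B²)
X(R) = -4*R (X(R) = R*(-4) = -4*R)
120 + X(E(4, 2))*(-35) = 120 - 16*2²*(-35) = 120 - 16*4*(-35) = 120 - 4*16*(-35) = 120 - 64*(-35) = 120 + 2240 = 2360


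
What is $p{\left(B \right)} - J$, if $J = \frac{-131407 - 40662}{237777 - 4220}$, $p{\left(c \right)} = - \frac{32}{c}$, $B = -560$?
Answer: $\frac{6489529}{8174495} \approx 0.79387$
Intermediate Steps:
$J = - \frac{172069}{233557} \approx -0.73673$
$p{\left(B \right)} - J = - \frac{32}{-560} - - \frac{172069}{233557} = \left(-32\right) \left(- \frac{1}{560}\right) + \frac{172069}{233557} = \frac{2}{35} + \frac{172069}{233557} = \frac{6489529}{8174495}$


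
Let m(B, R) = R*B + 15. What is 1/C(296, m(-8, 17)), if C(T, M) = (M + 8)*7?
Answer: -1/791 ≈ -0.0012642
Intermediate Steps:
m(B, R) = 15 + B*R (m(B, R) = B*R + 15 = 15 + B*R)
C(T, M) = 56 + 7*M (C(T, M) = (8 + M)*7 = 56 + 7*M)
1/C(296, m(-8, 17)) = 1/(56 + 7*(15 - 8*17)) = 1/(56 + 7*(15 - 136)) = 1/(56 + 7*(-121)) = 1/(56 - 847) = 1/(-791) = -1/791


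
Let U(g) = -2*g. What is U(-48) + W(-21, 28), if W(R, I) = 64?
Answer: 160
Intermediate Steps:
U(-48) + W(-21, 28) = -2*(-48) + 64 = 96 + 64 = 160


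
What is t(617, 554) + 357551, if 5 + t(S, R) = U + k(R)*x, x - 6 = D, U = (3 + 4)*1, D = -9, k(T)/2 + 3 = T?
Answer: 354247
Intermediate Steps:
k(T) = -6 + 2*T
U = 7 (U = 7*1 = 7)
x = -3 (x = 6 - 9 = -3)
t(S, R) = 20 - 6*R (t(S, R) = -5 + (7 + (-6 + 2*R)*(-3)) = -5 + (7 + (18 - 6*R)) = -5 + (25 - 6*R) = 20 - 6*R)
t(617, 554) + 357551 = (20 - 6*554) + 357551 = (20 - 3324) + 357551 = -3304 + 357551 = 354247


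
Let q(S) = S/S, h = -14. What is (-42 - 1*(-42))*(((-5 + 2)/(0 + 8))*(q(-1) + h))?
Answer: 0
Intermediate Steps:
q(S) = 1
(-42 - 1*(-42))*(((-5 + 2)/(0 + 8))*(q(-1) + h)) = (-42 - 1*(-42))*(((-5 + 2)/(0 + 8))*(1 - 14)) = (-42 + 42)*(-3/8*(-13)) = 0*(-3*⅛*(-13)) = 0*(-3/8*(-13)) = 0*(39/8) = 0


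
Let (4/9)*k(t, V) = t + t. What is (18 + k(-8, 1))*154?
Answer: -2772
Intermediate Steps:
k(t, V) = 9*t/2 (k(t, V) = 9*(t + t)/4 = 9*(2*t)/4 = 9*t/2)
(18 + k(-8, 1))*154 = (18 + (9/2)*(-8))*154 = (18 - 36)*154 = -18*154 = -2772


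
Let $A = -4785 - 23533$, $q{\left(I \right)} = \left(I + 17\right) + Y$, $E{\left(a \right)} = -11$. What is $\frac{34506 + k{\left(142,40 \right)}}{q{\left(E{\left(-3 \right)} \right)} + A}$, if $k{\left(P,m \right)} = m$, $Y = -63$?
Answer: $- \frac{34546}{28375} \approx -1.2175$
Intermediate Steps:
$q{\left(I \right)} = -46 + I$ ($q{\left(I \right)} = \left(I + 17\right) - 63 = \left(17 + I\right) - 63 = -46 + I$)
$A = -28318$ ($A = -4785 - 23533 = -28318$)
$\frac{34506 + k{\left(142,40 \right)}}{q{\left(E{\left(-3 \right)} \right)} + A} = \frac{34506 + 40}{\left(-46 - 11\right) - 28318} = \frac{34546}{-57 - 28318} = \frac{34546}{-28375} = 34546 \left(- \frac{1}{28375}\right) = - \frac{34546}{28375}$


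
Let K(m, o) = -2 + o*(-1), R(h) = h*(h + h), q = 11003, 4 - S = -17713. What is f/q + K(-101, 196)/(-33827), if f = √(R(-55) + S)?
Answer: 198/33827 + √23767/11003 ≈ 0.019865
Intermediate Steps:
S = 17717 (S = 4 - 1*(-17713) = 4 + 17713 = 17717)
R(h) = 2*h² (R(h) = h*(2*h) = 2*h²)
K(m, o) = -2 - o
f = √23767 (f = √(2*(-55)² + 17717) = √(2*3025 + 17717) = √(6050 + 17717) = √23767 ≈ 154.17)
f/q + K(-101, 196)/(-33827) = √23767/11003 + (-2 - 1*196)/(-33827) = √23767*(1/11003) + (-2 - 196)*(-1/33827) = √23767/11003 - 198*(-1/33827) = √23767/11003 + 198/33827 = 198/33827 + √23767/11003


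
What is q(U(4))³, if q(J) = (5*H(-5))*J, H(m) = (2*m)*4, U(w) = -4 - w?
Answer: 4096000000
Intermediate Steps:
H(m) = 8*m
q(J) = -200*J (q(J) = (5*(8*(-5)))*J = (5*(-40))*J = -200*J)
q(U(4))³ = (-200*(-4 - 1*4))³ = (-200*(-4 - 4))³ = (-200*(-8))³ = 1600³ = 4096000000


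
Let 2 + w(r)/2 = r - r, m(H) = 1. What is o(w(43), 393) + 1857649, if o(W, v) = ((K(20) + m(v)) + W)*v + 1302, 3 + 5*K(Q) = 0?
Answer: 9287681/5 ≈ 1.8575e+6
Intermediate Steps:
K(Q) = -⅗ (K(Q) = -⅗ + (⅕)*0 = -⅗ + 0 = -⅗)
w(r) = -4 (w(r) = -4 + 2*(r - r) = -4 + 2*0 = -4 + 0 = -4)
o(W, v) = 1302 + v*(⅖ + W) (o(W, v) = ((-⅗ + 1) + W)*v + 1302 = (⅖ + W)*v + 1302 = v*(⅖ + W) + 1302 = 1302 + v*(⅖ + W))
o(w(43), 393) + 1857649 = (1302 + (⅖)*393 - 4*393) + 1857649 = (1302 + 786/5 - 1572) + 1857649 = -564/5 + 1857649 = 9287681/5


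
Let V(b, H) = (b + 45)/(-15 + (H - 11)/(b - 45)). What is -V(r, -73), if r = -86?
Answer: -5371/1881 ≈ -2.8554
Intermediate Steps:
V(b, H) = (45 + b)/(-15 + (-11 + H)/(-45 + b))
-V(r, -73) = -(-2025 + (-86)**2)/(664 - 73 - 15*(-86)) = -(-2025 + 7396)/(664 - 73 + 1290) = -5371/1881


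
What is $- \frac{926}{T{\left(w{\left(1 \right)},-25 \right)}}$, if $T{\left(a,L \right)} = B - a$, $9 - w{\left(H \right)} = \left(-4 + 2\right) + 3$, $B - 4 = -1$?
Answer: $\frac{926}{5} \approx 185.2$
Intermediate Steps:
$B = 3$ ($B = 4 - 1 = 3$)
$w{\left(H \right)} = 8$ ($w{\left(H \right)} = 9 - \left(\left(-4 + 2\right) + 3\right) = 9 - \left(-2 + 3\right) = 9 - 1 = 8$)
$T{\left(a,L \right)} = 3 - a$
$- \frac{926}{T{\left(w{\left(1 \right)},-25 \right)}} = - \frac{926}{3 - 8} = - \frac{926}{-5} = \left(-926\right) \left(- \frac{1}{5}\right) = \frac{926}{5}$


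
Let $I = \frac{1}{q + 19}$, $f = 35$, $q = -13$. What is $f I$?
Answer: $\frac{35}{6} \approx 5.8333$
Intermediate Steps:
$I = \frac{1}{6}$ ($I = \frac{1}{-13 + 19} = \frac{1}{6} \approx 0.16667$)
$f I = 35 \cdot \frac{1}{6} = \frac{35}{6}$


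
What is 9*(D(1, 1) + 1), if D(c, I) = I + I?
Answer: 27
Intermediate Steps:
D(c, I) = 2*I
9*(D(1, 1) + 1) = 9*(2*1 + 1) = 9*(2 + 1) = 9*3 = 27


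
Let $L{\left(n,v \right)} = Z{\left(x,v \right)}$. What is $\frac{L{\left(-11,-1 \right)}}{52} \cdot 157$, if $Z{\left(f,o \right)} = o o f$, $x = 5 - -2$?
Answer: $\frac{1099}{52} \approx 21.135$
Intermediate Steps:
$x = 7$ ($x = 5 + 2 = 7$)
$Z{\left(f,o \right)} = f o^{2}$ ($Z{\left(f,o \right)} = o^{2} f = f o^{2}$)
$L{\left(n,v \right)} = 7 v^{2}$
$\frac{L{\left(-11,-1 \right)}}{52} \cdot 157 = \frac{7 \left(-1\right)^{2}}{52} \cdot 157 = 7 \cdot 1 \cdot \frac{1}{52} \cdot 157 = 7 \cdot \frac{1}{52} \cdot 157 = \frac{7}{52} \cdot 157 = \frac{1099}{52}$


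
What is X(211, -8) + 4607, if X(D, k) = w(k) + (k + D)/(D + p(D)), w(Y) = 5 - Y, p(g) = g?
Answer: 1949843/422 ≈ 4620.5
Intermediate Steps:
X(D, k) = 5 - k + (D + k)/(2*D) (X(D, k) = (5 - k) + (k + D)/(D + D) = (5 - k) + (D + k)/((2*D)) = (5 - k) + (D + k)*(1/(2*D)) = (5 - k) + (D + k)/(2*D) = 5 - k + (D + k)/(2*D))
X(211, -8) + 4607 = (11/2 - 1*(-8) + (½)*(-8)/211) + 4607 = (11/2 + 8 + (½)*(-8)*(1/211)) + 4607 = (11/2 + 8 - 4/211) + 4607 = 5689/422 + 4607 = 1949843/422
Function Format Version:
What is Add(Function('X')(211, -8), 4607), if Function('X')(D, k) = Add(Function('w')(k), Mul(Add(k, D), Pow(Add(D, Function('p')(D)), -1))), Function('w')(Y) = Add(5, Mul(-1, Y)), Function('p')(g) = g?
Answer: Rational(1949843, 422) ≈ 4620.5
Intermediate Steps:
Function('X')(D, k) = Add(5, Mul(-1, k), Mul(Rational(1, 2), Pow(D, -1), Add(D, k))) (Function('X')(D, k) = Add(Add(5, Mul(-1, k)), Mul(Add(k, D), Pow(Add(D, D), -1))) = Add(Add(5, Mul(-1, k)), Mul(Add(D, k), Pow(Mul(2, D), -1))) = Add(Add(5, Mul(-1, k)), Mul(Add(D, k), Mul(Rational(1, 2), Pow(D, -1)))) = Add(Add(5, Mul(-1, k)), Mul(Rational(1, 2), Pow(D, -1), Add(D, k))) = Add(5, Mul(-1, k), Mul(Rational(1, 2), Pow(D, -1), Add(D, k))))
Add(Function('X')(211, -8), 4607) = Add(Add(Rational(11, 2), Mul(-1, -8), Mul(Rational(1, 2), -8, Pow(211, -1))), 4607) = Add(Add(Rational(11, 2), 8, Mul(Rational(1, 2), -8, Rational(1, 211))), 4607) = Add(Add(Rational(11, 2), 8, Rational(-4, 211)), 4607) = Add(Rational(5689, 422), 4607) = Rational(1949843, 422)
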